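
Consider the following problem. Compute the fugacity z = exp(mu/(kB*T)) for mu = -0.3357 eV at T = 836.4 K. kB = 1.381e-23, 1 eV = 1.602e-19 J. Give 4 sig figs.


Step 1: Convert mu to Joules: -0.3357*1.602e-19 = -5.378e-20 J
Step 2: kB*T = 1.381e-23*836.4 = 1.155e-20 J
Step 3: mu/(kB*T) = -4.656
Step 4: z = exp(-4.656) = 0.009505

0.009505


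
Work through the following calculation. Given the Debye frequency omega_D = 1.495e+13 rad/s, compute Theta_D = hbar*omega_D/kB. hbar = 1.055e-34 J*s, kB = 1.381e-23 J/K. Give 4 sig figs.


Step 1: hbar*omega_D = 1.055e-34 * 1.495e+13 = 1.577e-21 J
Step 2: Theta_D = 1.577e-21 / 1.381e-23
Step 3: Theta_D = 114.2 K

114.2


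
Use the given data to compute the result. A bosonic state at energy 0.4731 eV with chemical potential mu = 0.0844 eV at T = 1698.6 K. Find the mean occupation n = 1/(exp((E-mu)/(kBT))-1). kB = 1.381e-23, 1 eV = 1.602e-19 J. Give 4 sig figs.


Step 1: (E - mu) = 0.3887 eV
Step 2: x = (E-mu)*eV/(kB*T) = 0.3887*1.602e-19/(1.381e-23*1698.6) = 2.655
Step 3: exp(x) = 14.22
Step 4: n = 1/(exp(x)-1) = 0.07565

0.07565


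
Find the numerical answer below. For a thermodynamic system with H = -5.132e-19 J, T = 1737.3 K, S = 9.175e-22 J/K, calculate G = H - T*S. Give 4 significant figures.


Step 1: T*S = 1737.3 * 9.175e-22 = 1.594e-18 J
Step 2: G = H - T*S = -5.132e-19 - 1.594e-18
Step 3: G = -2.107e-18 J

-2.107e-18


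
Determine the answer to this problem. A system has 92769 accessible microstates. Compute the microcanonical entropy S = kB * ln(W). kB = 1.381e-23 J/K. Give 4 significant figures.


Step 1: ln(W) = ln(92769) = 11.44
Step 2: S = kB * ln(W) = 1.381e-23 * 11.44
Step 3: S = 1.58e-22 J/K

1.58e-22


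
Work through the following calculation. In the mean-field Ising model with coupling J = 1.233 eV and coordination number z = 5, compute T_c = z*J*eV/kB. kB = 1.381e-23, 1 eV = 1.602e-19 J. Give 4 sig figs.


Step 1: z*J = 5*1.233 = 6.165 eV
Step 2: Convert to Joules: 6.165*1.602e-19 = 9.876e-19 J
Step 3: T_c = 9.876e-19 / 1.381e-23 = 7.152e+04 K

7.152e+04


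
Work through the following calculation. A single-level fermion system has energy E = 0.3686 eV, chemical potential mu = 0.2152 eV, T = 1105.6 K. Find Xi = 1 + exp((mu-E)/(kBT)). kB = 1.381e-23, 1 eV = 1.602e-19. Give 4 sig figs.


Step 1: (mu - E) = 0.2152 - 0.3686 = -0.1534 eV
Step 2: x = (mu-E)*eV/(kB*T) = -0.1534*1.602e-19/(1.381e-23*1105.6) = -1.61
Step 3: exp(x) = 0.2
Step 4: Xi = 1 + 0.2 = 1.2

1.2


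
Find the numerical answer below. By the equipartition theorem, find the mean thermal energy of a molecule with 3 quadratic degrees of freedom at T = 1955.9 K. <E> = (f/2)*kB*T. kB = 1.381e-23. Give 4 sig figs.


Step 1: f/2 = 3/2 = 1.5
Step 2: kB*T = 1.381e-23 * 1955.9 = 2.701e-20
Step 3: <E> = 1.5 * 2.701e-20 = 4.052e-20 J

4.052e-20


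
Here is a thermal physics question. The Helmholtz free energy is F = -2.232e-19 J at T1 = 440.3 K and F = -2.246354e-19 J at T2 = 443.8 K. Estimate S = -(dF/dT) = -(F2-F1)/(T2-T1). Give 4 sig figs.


Step 1: dF = F2 - F1 = -2.246354e-19 - (-2.232e-19) = -1.4354e-21 J
Step 2: dT = T2 - T1 = 443.8 - 440.3 = 3.5 K
Step 3: S = -dF/dT = -(-1.4354e-21)/3.5 = 4.101e-22 J/K

4.101e-22


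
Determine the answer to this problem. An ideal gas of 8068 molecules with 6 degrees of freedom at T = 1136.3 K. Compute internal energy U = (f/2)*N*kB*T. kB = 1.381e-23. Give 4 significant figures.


Step 1: f/2 = 6/2 = 3.0
Step 2: N*kB*T = 8068*1.381e-23*1136.3 = 1.266e-16
Step 3: U = 3.0 * 1.266e-16 = 3.798e-16 J

3.798e-16


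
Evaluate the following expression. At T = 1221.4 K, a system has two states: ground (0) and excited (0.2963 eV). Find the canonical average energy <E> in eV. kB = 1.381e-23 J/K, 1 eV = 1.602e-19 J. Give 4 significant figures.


Step 1: beta*E = 0.2963*1.602e-19/(1.381e-23*1221.4) = 2.814
Step 2: exp(-beta*E) = 0.05996
Step 3: <E> = 0.2963*0.05996/(1+0.05996) = 0.01676 eV

0.01676


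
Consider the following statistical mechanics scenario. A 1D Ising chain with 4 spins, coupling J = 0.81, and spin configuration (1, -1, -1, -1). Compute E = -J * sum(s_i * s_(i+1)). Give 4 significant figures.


Step 1: Nearest-neighbor products: -1, 1, 1
Step 2: Sum of products = 1
Step 3: E = -0.81 * 1 = -0.81

-0.81


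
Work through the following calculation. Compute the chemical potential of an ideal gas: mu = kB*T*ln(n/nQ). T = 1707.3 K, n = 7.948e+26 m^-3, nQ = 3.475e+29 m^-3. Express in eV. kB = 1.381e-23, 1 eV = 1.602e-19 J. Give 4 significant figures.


Step 1: n/nQ = 7.948e+26/3.475e+29 = 0.002287
Step 2: ln(n/nQ) = -6.08
Step 3: mu = kB*T*ln(n/nQ) = 2.358e-20*-6.08 = -1.434e-19 J
Step 4: Convert to eV: -1.434e-19/1.602e-19 = -0.8949 eV

-0.8949


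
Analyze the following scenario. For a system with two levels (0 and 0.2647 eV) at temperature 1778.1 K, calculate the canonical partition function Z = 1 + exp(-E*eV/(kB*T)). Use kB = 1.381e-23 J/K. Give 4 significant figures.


Step 1: Compute beta*E = E*eV/(kB*T) = 0.2647*1.602e-19/(1.381e-23*1778.1) = 1.727
Step 2: exp(-beta*E) = exp(-1.727) = 0.1778
Step 3: Z = 1 + 0.1778 = 1.178

1.178


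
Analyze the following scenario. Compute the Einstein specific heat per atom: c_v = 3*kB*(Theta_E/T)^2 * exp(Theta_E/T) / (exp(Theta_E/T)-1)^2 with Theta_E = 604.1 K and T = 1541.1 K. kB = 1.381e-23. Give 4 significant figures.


Step 1: x = Theta_E/T = 604.1/1541.1 = 0.392
Step 2: x^2 = 0.1537
Step 3: exp(x) = 1.48
Step 4: c_v = 3*1.381e-23*0.1537*1.48/(1.48-1)^2 = 4.09e-23

4.09e-23


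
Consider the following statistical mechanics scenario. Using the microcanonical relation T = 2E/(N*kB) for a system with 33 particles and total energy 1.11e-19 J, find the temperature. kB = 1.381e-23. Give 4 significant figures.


Step 1: Numerator = 2*E = 2*1.11e-19 = 2.22e-19 J
Step 2: Denominator = N*kB = 33*1.381e-23 = 4.557e-22
Step 3: T = 2.22e-19 / 4.557e-22 = 487.1 K

487.1


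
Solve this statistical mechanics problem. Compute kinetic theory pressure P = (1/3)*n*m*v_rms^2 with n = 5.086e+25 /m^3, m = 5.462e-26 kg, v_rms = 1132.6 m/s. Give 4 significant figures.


Step 1: v_rms^2 = 1132.6^2 = 1.283e+06
Step 2: n*m = 5.086e+25*5.462e-26 = 2.778
Step 3: P = (1/3)*2.778*1.283e+06 = 1.188e+06 Pa

1.188e+06


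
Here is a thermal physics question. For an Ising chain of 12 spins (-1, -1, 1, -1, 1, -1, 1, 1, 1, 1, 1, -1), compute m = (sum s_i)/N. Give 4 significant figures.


Step 1: Count up spins (+1): 7, down spins (-1): 5
Step 2: Total magnetization M = 7 - 5 = 2
Step 3: m = M/N = 2/12 = 0.1667

0.1667


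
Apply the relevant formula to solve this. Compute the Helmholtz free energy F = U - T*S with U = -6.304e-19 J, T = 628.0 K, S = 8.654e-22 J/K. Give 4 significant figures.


Step 1: T*S = 628.0 * 8.654e-22 = 5.435e-19 J
Step 2: F = U - T*S = -6.304e-19 - 5.435e-19
Step 3: F = -1.174e-18 J

-1.174e-18


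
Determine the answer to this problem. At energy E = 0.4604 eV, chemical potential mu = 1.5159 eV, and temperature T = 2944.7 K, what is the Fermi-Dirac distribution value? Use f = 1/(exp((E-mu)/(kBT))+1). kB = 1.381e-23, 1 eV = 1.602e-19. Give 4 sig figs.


Step 1: (E - mu) = 0.4604 - 1.5159 = -1.056 eV
Step 2: Convert: (E-mu)*eV = -1.691e-19 J
Step 3: x = (E-mu)*eV/(kB*T) = -4.158
Step 4: f = 1/(exp(-4.158)+1) = 0.9846

0.9846


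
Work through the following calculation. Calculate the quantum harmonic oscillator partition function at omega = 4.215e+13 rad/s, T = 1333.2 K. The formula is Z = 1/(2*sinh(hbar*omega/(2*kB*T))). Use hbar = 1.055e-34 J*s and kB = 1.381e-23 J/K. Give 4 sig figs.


Step 1: Compute x = hbar*omega/(kB*T) = 1.055e-34*4.215e+13/(1.381e-23*1333.2) = 0.2415
Step 2: x/2 = 0.1208
Step 3: sinh(x/2) = 0.1211
Step 4: Z = 1/(2*0.1211) = 4.13

4.13


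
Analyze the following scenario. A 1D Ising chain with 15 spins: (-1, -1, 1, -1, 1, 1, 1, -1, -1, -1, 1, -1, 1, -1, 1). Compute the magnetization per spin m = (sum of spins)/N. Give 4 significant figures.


Step 1: Count up spins (+1): 7, down spins (-1): 8
Step 2: Total magnetization M = 7 - 8 = -1
Step 3: m = M/N = -1/15 = -0.06667

-0.06667


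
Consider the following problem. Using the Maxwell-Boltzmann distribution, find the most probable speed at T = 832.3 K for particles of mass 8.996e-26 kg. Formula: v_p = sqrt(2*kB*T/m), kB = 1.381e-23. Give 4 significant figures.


Step 1: Numerator = 2*kB*T = 2*1.381e-23*832.3 = 2.299e-20
Step 2: Ratio = 2.299e-20 / 8.996e-26 = 2.555e+05
Step 3: v_p = sqrt(2.555e+05) = 505.5 m/s

505.5


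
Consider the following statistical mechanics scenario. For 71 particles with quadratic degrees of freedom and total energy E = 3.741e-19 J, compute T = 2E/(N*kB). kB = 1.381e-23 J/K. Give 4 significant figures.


Step 1: Numerator = 2*E = 2*3.741e-19 = 7.482e-19 J
Step 2: Denominator = N*kB = 71*1.381e-23 = 9.805e-22
Step 3: T = 7.482e-19 / 9.805e-22 = 763.1 K

763.1


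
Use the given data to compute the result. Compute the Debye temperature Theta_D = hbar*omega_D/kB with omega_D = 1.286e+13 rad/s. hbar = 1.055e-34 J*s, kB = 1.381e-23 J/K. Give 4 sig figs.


Step 1: hbar*omega_D = 1.055e-34 * 1.286e+13 = 1.357e-21 J
Step 2: Theta_D = 1.357e-21 / 1.381e-23
Step 3: Theta_D = 98.24 K

98.24


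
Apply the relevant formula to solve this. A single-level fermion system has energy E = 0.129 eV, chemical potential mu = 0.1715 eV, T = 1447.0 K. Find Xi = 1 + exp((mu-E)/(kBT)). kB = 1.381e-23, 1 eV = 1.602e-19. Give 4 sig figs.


Step 1: (mu - E) = 0.1715 - 0.129 = 0.0425 eV
Step 2: x = (mu-E)*eV/(kB*T) = 0.0425*1.602e-19/(1.381e-23*1447.0) = 0.3407
Step 3: exp(x) = 1.406
Step 4: Xi = 1 + 1.406 = 2.406

2.406


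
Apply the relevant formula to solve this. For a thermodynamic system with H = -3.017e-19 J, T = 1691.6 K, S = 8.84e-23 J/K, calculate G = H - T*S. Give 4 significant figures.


Step 1: T*S = 1691.6 * 8.84e-23 = 1.495e-19 J
Step 2: G = H - T*S = -3.017e-19 - 1.495e-19
Step 3: G = -4.512e-19 J

-4.512e-19


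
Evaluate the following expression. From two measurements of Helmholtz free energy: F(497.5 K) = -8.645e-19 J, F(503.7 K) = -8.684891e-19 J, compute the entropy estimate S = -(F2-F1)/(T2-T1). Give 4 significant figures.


Step 1: dF = F2 - F1 = -8.684891e-19 - (-8.645e-19) = -3.9891e-21 J
Step 2: dT = T2 - T1 = 503.7 - 497.5 = 6.2 K
Step 3: S = -dF/dT = -(-3.9891e-21)/6.2 = 6.434e-22 J/K

6.434e-22


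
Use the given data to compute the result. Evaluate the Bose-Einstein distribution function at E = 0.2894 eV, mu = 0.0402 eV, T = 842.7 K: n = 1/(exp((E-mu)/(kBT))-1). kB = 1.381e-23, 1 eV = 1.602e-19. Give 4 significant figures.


Step 1: (E - mu) = 0.2492 eV
Step 2: x = (E-mu)*eV/(kB*T) = 0.2492*1.602e-19/(1.381e-23*842.7) = 3.43
Step 3: exp(x) = 30.89
Step 4: n = 1/(exp(x)-1) = 0.03346

0.03346


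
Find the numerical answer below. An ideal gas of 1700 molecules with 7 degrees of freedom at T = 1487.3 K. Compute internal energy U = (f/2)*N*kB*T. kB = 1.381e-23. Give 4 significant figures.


Step 1: f/2 = 7/2 = 3.5
Step 2: N*kB*T = 1700*1.381e-23*1487.3 = 3.492e-17
Step 3: U = 3.5 * 3.492e-17 = 1.222e-16 J

1.222e-16


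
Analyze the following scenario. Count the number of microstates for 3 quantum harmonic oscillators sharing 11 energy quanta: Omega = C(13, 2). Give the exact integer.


Step 1: Use binomial coefficient C(13, 2)
Step 2: Numerator = 13! / 11!
Step 3: Denominator = 2!
Step 4: Omega = 78

78


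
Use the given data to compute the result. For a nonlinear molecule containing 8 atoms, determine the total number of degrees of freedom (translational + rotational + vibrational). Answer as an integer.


Step 1: Translational DOF = 3
Step 2: Rotational DOF (nonlinear) = 3
Step 3: Vibrational DOF = 3*8 - 6 = 18
Step 4: Total = 3 + 3 + 18 = 24

24


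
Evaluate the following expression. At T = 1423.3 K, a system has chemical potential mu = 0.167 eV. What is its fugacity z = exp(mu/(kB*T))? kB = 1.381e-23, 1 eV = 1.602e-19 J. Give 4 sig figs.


Step 1: Convert mu to Joules: 0.167*1.602e-19 = 2.675e-20 J
Step 2: kB*T = 1.381e-23*1423.3 = 1.966e-20 J
Step 3: mu/(kB*T) = 1.361
Step 4: z = exp(1.361) = 3.9

3.9


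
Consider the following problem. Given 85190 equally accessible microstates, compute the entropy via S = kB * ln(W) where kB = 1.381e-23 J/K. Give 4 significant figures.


Step 1: ln(W) = ln(85190) = 11.35
Step 2: S = kB * ln(W) = 1.381e-23 * 11.35
Step 3: S = 1.568e-22 J/K

1.568e-22


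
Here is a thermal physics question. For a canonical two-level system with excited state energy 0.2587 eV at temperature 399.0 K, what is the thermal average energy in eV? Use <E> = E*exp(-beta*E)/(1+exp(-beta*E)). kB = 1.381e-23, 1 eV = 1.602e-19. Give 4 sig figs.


Step 1: beta*E = 0.2587*1.602e-19/(1.381e-23*399.0) = 7.521
Step 2: exp(-beta*E) = 0.0005414
Step 3: <E> = 0.2587*0.0005414/(1+0.0005414) = 0.00014 eV

0.00014


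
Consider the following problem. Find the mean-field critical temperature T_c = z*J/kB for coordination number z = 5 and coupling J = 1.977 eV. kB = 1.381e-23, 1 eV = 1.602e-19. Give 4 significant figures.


Step 1: z*J = 5*1.977 = 9.885 eV
Step 2: Convert to Joules: 9.885*1.602e-19 = 1.584e-18 J
Step 3: T_c = 1.584e-18 / 1.381e-23 = 1.147e+05 K

1.147e+05


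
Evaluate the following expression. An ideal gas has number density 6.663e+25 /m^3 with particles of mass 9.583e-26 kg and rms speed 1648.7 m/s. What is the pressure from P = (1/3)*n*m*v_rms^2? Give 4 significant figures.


Step 1: v_rms^2 = 1648.7^2 = 2.718e+06
Step 2: n*m = 6.663e+25*9.583e-26 = 6.385
Step 3: P = (1/3)*6.385*2.718e+06 = 5.785e+06 Pa

5.785e+06


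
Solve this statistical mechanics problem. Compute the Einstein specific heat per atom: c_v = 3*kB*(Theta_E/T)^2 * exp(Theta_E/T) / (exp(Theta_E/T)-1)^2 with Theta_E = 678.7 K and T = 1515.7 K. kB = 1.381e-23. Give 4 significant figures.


Step 1: x = Theta_E/T = 678.7/1515.7 = 0.4478
Step 2: x^2 = 0.2005
Step 3: exp(x) = 1.565
Step 4: c_v = 3*1.381e-23*0.2005*1.565/(1.565-1)^2 = 4.074e-23

4.074e-23


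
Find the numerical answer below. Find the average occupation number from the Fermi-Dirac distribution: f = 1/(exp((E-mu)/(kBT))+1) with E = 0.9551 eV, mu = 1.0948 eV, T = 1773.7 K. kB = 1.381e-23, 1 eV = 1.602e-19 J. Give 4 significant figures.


Step 1: (E - mu) = 0.9551 - 1.0948 = -0.1397 eV
Step 2: Convert: (E-mu)*eV = -2.238e-20 J
Step 3: x = (E-mu)*eV/(kB*T) = -0.9137
Step 4: f = 1/(exp(-0.9137)+1) = 0.7137

0.7137


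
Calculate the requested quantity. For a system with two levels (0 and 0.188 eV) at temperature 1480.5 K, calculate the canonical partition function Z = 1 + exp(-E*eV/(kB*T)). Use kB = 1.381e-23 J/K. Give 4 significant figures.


Step 1: Compute beta*E = E*eV/(kB*T) = 0.188*1.602e-19/(1.381e-23*1480.5) = 1.473
Step 2: exp(-beta*E) = exp(-1.473) = 0.2292
Step 3: Z = 1 + 0.2292 = 1.229

1.229


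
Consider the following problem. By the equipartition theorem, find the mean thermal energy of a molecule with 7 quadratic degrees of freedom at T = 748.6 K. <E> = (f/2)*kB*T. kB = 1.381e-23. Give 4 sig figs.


Step 1: f/2 = 7/2 = 3.5
Step 2: kB*T = 1.381e-23 * 748.6 = 1.034e-20
Step 3: <E> = 3.5 * 1.034e-20 = 3.618e-20 J

3.618e-20


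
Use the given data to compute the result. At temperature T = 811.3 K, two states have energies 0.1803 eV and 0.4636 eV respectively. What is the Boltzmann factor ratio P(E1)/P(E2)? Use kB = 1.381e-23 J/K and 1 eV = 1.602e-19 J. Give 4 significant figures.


Step 1: Compute energy difference dE = E1 - E2 = 0.1803 - 0.4636 = -0.2833 eV
Step 2: Convert to Joules: dE_J = -0.2833 * 1.602e-19 = -4.538e-20 J
Step 3: Compute exponent = -dE_J / (kB * T) = -(-4.538e-20) / (1.381e-23 * 811.3) = 4.051
Step 4: P(E1)/P(E2) = exp(4.051) = 57.44

57.44


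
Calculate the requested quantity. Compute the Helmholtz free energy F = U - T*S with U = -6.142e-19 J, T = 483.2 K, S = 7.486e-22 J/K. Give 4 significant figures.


Step 1: T*S = 483.2 * 7.486e-22 = 3.617e-19 J
Step 2: F = U - T*S = -6.142e-19 - 3.617e-19
Step 3: F = -9.759e-19 J

-9.759e-19


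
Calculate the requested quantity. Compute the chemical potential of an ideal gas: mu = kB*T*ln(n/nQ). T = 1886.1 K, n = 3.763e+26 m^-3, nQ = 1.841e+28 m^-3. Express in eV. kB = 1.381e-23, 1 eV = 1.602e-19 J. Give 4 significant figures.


Step 1: n/nQ = 3.763e+26/1.841e+28 = 0.02044
Step 2: ln(n/nQ) = -3.89
Step 3: mu = kB*T*ln(n/nQ) = 2.605e-20*-3.89 = -1.013e-19 J
Step 4: Convert to eV: -1.013e-19/1.602e-19 = -0.6325 eV

-0.6325


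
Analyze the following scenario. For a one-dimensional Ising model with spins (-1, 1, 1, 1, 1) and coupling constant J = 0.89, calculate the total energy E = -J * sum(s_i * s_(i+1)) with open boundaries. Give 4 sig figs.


Step 1: Nearest-neighbor products: -1, 1, 1, 1
Step 2: Sum of products = 2
Step 3: E = -0.89 * 2 = -1.78

-1.78


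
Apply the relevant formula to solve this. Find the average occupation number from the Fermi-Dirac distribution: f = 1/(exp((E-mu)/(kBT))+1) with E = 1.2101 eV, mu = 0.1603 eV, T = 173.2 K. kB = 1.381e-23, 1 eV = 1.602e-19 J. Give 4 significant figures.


Step 1: (E - mu) = 1.2101 - 0.1603 = 1.05 eV
Step 2: Convert: (E-mu)*eV = 1.682e-19 J
Step 3: x = (E-mu)*eV/(kB*T) = 70.31
Step 4: f = 1/(exp(70.31)+1) = 2.911e-31

2.911e-31


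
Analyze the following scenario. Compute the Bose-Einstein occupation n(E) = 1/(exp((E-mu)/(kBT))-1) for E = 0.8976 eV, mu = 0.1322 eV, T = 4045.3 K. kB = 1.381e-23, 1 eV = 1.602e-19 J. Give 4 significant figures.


Step 1: (E - mu) = 0.7654 eV
Step 2: x = (E-mu)*eV/(kB*T) = 0.7654*1.602e-19/(1.381e-23*4045.3) = 2.195
Step 3: exp(x) = 8.979
Step 4: n = 1/(exp(x)-1) = 0.1253

0.1253


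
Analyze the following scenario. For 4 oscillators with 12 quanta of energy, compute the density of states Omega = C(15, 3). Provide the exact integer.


Step 1: Use binomial coefficient C(15, 3)
Step 2: Numerator = 15! / 12!
Step 3: Denominator = 3!
Step 4: Omega = 455

455


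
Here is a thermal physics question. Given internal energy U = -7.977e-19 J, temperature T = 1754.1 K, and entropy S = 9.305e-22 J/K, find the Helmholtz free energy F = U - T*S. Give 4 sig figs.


Step 1: T*S = 1754.1 * 9.305e-22 = 1.632e-18 J
Step 2: F = U - T*S = -7.977e-19 - 1.632e-18
Step 3: F = -2.43e-18 J

-2.43e-18


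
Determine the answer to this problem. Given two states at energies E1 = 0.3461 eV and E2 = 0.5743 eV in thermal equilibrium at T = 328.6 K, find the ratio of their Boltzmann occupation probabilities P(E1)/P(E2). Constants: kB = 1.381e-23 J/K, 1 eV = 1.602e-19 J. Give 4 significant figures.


Step 1: Compute energy difference dE = E1 - E2 = 0.3461 - 0.5743 = -0.2282 eV
Step 2: Convert to Joules: dE_J = -0.2282 * 1.602e-19 = -3.656e-20 J
Step 3: Compute exponent = -dE_J / (kB * T) = -(-3.656e-20) / (1.381e-23 * 328.6) = 8.056
Step 4: P(E1)/P(E2) = exp(8.056) = 3153

3153


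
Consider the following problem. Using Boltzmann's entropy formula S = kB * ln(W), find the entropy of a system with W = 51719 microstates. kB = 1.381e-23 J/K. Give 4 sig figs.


Step 1: ln(W) = ln(51719) = 10.85
Step 2: S = kB * ln(W) = 1.381e-23 * 10.85
Step 3: S = 1.499e-22 J/K

1.499e-22


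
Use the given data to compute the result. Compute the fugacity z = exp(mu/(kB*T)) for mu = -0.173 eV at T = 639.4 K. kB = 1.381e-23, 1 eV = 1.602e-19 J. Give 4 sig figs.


Step 1: Convert mu to Joules: -0.173*1.602e-19 = -2.771e-20 J
Step 2: kB*T = 1.381e-23*639.4 = 8.83e-21 J
Step 3: mu/(kB*T) = -3.139
Step 4: z = exp(-3.139) = 0.04334

0.04334


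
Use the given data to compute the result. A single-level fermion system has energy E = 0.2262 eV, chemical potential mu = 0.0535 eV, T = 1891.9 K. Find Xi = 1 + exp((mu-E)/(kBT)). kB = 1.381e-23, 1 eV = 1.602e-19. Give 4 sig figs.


Step 1: (mu - E) = 0.0535 - 0.2262 = -0.1727 eV
Step 2: x = (mu-E)*eV/(kB*T) = -0.1727*1.602e-19/(1.381e-23*1891.9) = -1.059
Step 3: exp(x) = 0.3468
Step 4: Xi = 1 + 0.3468 = 1.347

1.347


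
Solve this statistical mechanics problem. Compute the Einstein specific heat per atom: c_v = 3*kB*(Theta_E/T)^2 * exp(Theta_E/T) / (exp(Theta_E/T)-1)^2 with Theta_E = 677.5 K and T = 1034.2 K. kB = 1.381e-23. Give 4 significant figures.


Step 1: x = Theta_E/T = 677.5/1034.2 = 0.6551
Step 2: x^2 = 0.4292
Step 3: exp(x) = 1.925
Step 4: c_v = 3*1.381e-23*0.4292*1.925/(1.925-1)^2 = 3.998e-23

3.998e-23


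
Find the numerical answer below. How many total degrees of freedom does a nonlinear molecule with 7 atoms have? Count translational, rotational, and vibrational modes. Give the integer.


Step 1: Translational DOF = 3
Step 2: Rotational DOF (nonlinear) = 3
Step 3: Vibrational DOF = 3*7 - 6 = 15
Step 4: Total = 3 + 3 + 15 = 21

21


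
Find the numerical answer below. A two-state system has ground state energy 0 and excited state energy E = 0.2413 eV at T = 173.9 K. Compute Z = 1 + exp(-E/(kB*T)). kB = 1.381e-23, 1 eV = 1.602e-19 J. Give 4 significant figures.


Step 1: Compute beta*E = E*eV/(kB*T) = 0.2413*1.602e-19/(1.381e-23*173.9) = 16.1
Step 2: exp(-beta*E) = exp(-16.1) = 1.022e-07
Step 3: Z = 1 + 1.022e-07 = 1

1


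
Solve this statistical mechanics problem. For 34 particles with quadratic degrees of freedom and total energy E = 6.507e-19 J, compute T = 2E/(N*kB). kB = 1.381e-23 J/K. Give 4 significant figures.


Step 1: Numerator = 2*E = 2*6.507e-19 = 1.301e-18 J
Step 2: Denominator = N*kB = 34*1.381e-23 = 4.695e-22
Step 3: T = 1.301e-18 / 4.695e-22 = 2772 K

2772


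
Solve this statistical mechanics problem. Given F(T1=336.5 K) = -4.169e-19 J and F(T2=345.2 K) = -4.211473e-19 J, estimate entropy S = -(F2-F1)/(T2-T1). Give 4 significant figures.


Step 1: dF = F2 - F1 = -4.211473e-19 - (-4.169e-19) = -4.2473e-21 J
Step 2: dT = T2 - T1 = 345.2 - 336.5 = 8.7 K
Step 3: S = -dF/dT = -(-4.2473e-21)/8.7 = 4.882e-22 J/K

4.882e-22


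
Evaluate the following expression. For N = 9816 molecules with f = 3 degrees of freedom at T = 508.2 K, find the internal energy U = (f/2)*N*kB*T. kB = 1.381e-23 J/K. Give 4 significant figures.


Step 1: f/2 = 3/2 = 1.5
Step 2: N*kB*T = 9816*1.381e-23*508.2 = 6.889e-17
Step 3: U = 1.5 * 6.889e-17 = 1.033e-16 J

1.033e-16


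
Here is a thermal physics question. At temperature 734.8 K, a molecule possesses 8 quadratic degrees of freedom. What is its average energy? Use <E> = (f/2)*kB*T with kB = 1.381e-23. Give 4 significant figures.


Step 1: f/2 = 8/2 = 4
Step 2: kB*T = 1.381e-23 * 734.8 = 1.015e-20
Step 3: <E> = 4 * 1.015e-20 = 4.059e-20 J

4.059e-20


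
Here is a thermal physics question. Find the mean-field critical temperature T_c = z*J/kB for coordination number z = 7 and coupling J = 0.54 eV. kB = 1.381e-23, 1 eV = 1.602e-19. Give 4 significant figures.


Step 1: z*J = 7*0.54 = 3.78 eV
Step 2: Convert to Joules: 3.78*1.602e-19 = 6.056e-19 J
Step 3: T_c = 6.056e-19 / 1.381e-23 = 4.385e+04 K

4.385e+04


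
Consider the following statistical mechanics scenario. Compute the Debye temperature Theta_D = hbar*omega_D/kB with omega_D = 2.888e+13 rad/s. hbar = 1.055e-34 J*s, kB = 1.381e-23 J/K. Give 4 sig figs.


Step 1: hbar*omega_D = 1.055e-34 * 2.888e+13 = 3.047e-21 J
Step 2: Theta_D = 3.047e-21 / 1.381e-23
Step 3: Theta_D = 220.6 K

220.6


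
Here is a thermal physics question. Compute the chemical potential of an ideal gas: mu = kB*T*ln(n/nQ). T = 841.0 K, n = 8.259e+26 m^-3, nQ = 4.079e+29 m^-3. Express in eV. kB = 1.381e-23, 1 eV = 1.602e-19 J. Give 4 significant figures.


Step 1: n/nQ = 8.259e+26/4.079e+29 = 0.002025
Step 2: ln(n/nQ) = -6.202
Step 3: mu = kB*T*ln(n/nQ) = 1.161e-20*-6.202 = -7.203e-20 J
Step 4: Convert to eV: -7.203e-20/1.602e-19 = -0.4497 eV

-0.4497


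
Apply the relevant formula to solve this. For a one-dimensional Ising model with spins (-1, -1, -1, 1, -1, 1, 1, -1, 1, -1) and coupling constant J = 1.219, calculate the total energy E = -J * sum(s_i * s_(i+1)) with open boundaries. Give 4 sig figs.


Step 1: Nearest-neighbor products: 1, 1, -1, -1, -1, 1, -1, -1, -1
Step 2: Sum of products = -3
Step 3: E = -1.219 * -3 = 3.657

3.657


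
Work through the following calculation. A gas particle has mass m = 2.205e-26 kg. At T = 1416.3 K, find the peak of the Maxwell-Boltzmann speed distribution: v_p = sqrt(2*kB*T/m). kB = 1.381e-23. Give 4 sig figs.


Step 1: Numerator = 2*kB*T = 2*1.381e-23*1416.3 = 3.912e-20
Step 2: Ratio = 3.912e-20 / 2.205e-26 = 1.774e+06
Step 3: v_p = sqrt(1.774e+06) = 1332 m/s

1332


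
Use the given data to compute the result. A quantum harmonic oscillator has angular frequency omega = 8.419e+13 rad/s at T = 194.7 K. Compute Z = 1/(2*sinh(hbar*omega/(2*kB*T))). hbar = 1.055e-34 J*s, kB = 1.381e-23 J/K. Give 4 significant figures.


Step 1: Compute x = hbar*omega/(kB*T) = 1.055e-34*8.419e+13/(1.381e-23*194.7) = 3.303
Step 2: x/2 = 1.652
Step 3: sinh(x/2) = 2.512
Step 4: Z = 1/(2*2.512) = 0.199

0.199


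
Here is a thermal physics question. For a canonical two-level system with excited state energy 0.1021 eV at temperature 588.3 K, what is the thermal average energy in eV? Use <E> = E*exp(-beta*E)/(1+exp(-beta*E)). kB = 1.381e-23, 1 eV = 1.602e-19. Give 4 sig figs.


Step 1: beta*E = 0.1021*1.602e-19/(1.381e-23*588.3) = 2.013
Step 2: exp(-beta*E) = 0.1336
Step 3: <E> = 0.1021*0.1336/(1+0.1336) = 0.01203 eV

0.01203


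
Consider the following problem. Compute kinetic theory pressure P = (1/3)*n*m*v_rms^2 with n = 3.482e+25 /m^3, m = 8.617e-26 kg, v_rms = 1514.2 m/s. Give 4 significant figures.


Step 1: v_rms^2 = 1514.2^2 = 2.293e+06
Step 2: n*m = 3.482e+25*8.617e-26 = 3
Step 3: P = (1/3)*3*2.293e+06 = 2.293e+06 Pa

2.293e+06


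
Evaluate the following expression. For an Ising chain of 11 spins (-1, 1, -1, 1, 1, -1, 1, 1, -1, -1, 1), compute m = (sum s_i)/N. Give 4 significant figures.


Step 1: Count up spins (+1): 6, down spins (-1): 5
Step 2: Total magnetization M = 6 - 5 = 1
Step 3: m = M/N = 1/11 = 0.09091

0.09091


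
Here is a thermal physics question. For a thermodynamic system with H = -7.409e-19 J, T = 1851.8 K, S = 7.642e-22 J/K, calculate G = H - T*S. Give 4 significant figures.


Step 1: T*S = 1851.8 * 7.642e-22 = 1.415e-18 J
Step 2: G = H - T*S = -7.409e-19 - 1.415e-18
Step 3: G = -2.156e-18 J

-2.156e-18


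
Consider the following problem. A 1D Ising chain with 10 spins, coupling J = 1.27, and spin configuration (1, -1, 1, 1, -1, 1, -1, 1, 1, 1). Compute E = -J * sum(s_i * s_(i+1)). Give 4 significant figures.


Step 1: Nearest-neighbor products: -1, -1, 1, -1, -1, -1, -1, 1, 1
Step 2: Sum of products = -3
Step 3: E = -1.27 * -3 = 3.81

3.81


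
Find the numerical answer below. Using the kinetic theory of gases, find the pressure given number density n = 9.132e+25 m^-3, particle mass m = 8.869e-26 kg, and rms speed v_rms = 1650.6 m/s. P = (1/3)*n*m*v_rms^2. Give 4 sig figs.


Step 1: v_rms^2 = 1650.6^2 = 2.724e+06
Step 2: n*m = 9.132e+25*8.869e-26 = 8.099
Step 3: P = (1/3)*8.099*2.724e+06 = 7.355e+06 Pa

7.355e+06


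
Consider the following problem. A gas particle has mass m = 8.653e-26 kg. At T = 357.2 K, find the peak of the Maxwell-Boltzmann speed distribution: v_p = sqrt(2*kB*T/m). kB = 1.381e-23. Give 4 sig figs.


Step 1: Numerator = 2*kB*T = 2*1.381e-23*357.2 = 9.866e-21
Step 2: Ratio = 9.866e-21 / 8.653e-26 = 1.14e+05
Step 3: v_p = sqrt(1.14e+05) = 337.7 m/s

337.7


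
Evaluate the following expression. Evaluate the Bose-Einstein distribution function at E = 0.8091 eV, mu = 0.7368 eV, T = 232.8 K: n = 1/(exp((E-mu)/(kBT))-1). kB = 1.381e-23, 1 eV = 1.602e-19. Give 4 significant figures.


Step 1: (E - mu) = 0.0723 eV
Step 2: x = (E-mu)*eV/(kB*T) = 0.0723*1.602e-19/(1.381e-23*232.8) = 3.603
Step 3: exp(x) = 36.7
Step 4: n = 1/(exp(x)-1) = 0.02801

0.02801


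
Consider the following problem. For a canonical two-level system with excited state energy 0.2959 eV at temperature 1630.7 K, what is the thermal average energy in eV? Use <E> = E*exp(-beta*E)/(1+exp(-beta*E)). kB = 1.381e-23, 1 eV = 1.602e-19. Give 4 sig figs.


Step 1: beta*E = 0.2959*1.602e-19/(1.381e-23*1630.7) = 2.105
Step 2: exp(-beta*E) = 0.1219
Step 3: <E> = 0.2959*0.1219/(1+0.1219) = 0.03214 eV

0.03214


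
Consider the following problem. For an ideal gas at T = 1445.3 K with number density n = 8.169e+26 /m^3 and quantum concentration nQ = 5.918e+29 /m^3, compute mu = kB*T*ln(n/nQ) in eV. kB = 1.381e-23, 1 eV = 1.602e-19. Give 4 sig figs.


Step 1: n/nQ = 8.169e+26/5.918e+29 = 0.00138
Step 2: ln(n/nQ) = -6.585
Step 3: mu = kB*T*ln(n/nQ) = 1.996e-20*-6.585 = -1.314e-19 J
Step 4: Convert to eV: -1.314e-19/1.602e-19 = -0.8205 eV

-0.8205


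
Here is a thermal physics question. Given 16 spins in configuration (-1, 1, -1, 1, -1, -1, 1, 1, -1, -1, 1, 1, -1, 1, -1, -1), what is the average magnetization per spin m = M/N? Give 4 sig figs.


Step 1: Count up spins (+1): 7, down spins (-1): 9
Step 2: Total magnetization M = 7 - 9 = -2
Step 3: m = M/N = -2/16 = -0.125

-0.125


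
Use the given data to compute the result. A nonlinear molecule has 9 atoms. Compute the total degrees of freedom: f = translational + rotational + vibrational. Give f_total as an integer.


Step 1: Translational DOF = 3
Step 2: Rotational DOF (nonlinear) = 3
Step 3: Vibrational DOF = 3*9 - 6 = 21
Step 4: Total = 3 + 3 + 21 = 27

27


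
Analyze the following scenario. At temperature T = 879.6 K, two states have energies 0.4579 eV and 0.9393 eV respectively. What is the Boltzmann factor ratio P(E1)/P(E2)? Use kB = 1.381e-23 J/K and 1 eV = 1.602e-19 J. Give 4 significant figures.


Step 1: Compute energy difference dE = E1 - E2 = 0.4579 - 0.9393 = -0.4814 eV
Step 2: Convert to Joules: dE_J = -0.4814 * 1.602e-19 = -7.712e-20 J
Step 3: Compute exponent = -dE_J / (kB * T) = -(-7.712e-20) / (1.381e-23 * 879.6) = 6.349
Step 4: P(E1)/P(E2) = exp(6.349) = 571.8

571.8


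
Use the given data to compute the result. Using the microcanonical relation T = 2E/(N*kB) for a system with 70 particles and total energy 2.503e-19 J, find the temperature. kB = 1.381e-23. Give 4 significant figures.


Step 1: Numerator = 2*E = 2*2.503e-19 = 5.006e-19 J
Step 2: Denominator = N*kB = 70*1.381e-23 = 9.667e-22
Step 3: T = 5.006e-19 / 9.667e-22 = 517.8 K

517.8


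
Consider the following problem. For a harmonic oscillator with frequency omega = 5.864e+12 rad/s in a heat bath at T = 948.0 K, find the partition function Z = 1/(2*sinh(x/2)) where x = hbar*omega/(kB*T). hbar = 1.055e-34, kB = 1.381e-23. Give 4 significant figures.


Step 1: Compute x = hbar*omega/(kB*T) = 1.055e-34*5.864e+12/(1.381e-23*948.0) = 0.04725
Step 2: x/2 = 0.02363
Step 3: sinh(x/2) = 0.02363
Step 4: Z = 1/(2*0.02363) = 21.16

21.16


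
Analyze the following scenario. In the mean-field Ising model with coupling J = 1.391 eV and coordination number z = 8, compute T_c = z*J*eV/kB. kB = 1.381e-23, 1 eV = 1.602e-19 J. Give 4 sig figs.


Step 1: z*J = 8*1.391 = 11.13 eV
Step 2: Convert to Joules: 11.13*1.602e-19 = 1.783e-18 J
Step 3: T_c = 1.783e-18 / 1.381e-23 = 1.291e+05 K

1.291e+05


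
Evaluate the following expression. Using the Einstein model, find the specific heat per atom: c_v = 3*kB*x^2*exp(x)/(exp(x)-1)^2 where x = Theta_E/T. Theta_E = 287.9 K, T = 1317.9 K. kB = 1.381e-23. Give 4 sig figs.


Step 1: x = Theta_E/T = 287.9/1317.9 = 0.2185
Step 2: x^2 = 0.04772
Step 3: exp(x) = 1.244
Step 4: c_v = 3*1.381e-23*0.04772*1.244/(1.244-1)^2 = 4.127e-23

4.127e-23


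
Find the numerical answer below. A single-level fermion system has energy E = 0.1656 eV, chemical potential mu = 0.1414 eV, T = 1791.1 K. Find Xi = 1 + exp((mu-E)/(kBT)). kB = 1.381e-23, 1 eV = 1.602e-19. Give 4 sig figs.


Step 1: (mu - E) = 0.1414 - 0.1656 = -0.0242 eV
Step 2: x = (mu-E)*eV/(kB*T) = -0.0242*1.602e-19/(1.381e-23*1791.1) = -0.1567
Step 3: exp(x) = 0.8549
Step 4: Xi = 1 + 0.8549 = 1.855

1.855


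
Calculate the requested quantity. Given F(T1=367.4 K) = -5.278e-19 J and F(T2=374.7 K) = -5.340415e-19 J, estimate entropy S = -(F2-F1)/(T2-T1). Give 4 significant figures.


Step 1: dF = F2 - F1 = -5.340415e-19 - (-5.278e-19) = -6.2415e-21 J
Step 2: dT = T2 - T1 = 374.7 - 367.4 = 7.3 K
Step 3: S = -dF/dT = -(-6.2415e-21)/7.3 = 8.55e-22 J/K

8.55e-22


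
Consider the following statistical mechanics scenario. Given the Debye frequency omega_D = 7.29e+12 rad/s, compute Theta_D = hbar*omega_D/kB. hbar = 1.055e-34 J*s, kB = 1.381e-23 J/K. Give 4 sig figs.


Step 1: hbar*omega_D = 1.055e-34 * 7.29e+12 = 7.691e-22 J
Step 2: Theta_D = 7.691e-22 / 1.381e-23
Step 3: Theta_D = 55.69 K

55.69


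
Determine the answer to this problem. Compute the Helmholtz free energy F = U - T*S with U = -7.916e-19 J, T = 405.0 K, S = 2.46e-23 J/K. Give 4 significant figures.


Step 1: T*S = 405.0 * 2.46e-23 = 9.963e-21 J
Step 2: F = U - T*S = -7.916e-19 - 9.963e-21
Step 3: F = -8.016e-19 J

-8.016e-19


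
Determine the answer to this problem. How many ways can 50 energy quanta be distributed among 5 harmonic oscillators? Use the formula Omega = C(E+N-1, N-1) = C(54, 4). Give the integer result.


Step 1: Use binomial coefficient C(54, 4)
Step 2: Numerator = 54! / 50!
Step 3: Denominator = 4!
Step 4: Omega = 316251

316251


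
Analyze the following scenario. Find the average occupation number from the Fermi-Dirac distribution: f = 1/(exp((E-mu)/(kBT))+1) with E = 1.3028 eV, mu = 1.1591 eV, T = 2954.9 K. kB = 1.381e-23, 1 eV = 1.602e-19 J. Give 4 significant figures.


Step 1: (E - mu) = 1.3028 - 1.1591 = 0.1437 eV
Step 2: Convert: (E-mu)*eV = 2.302e-20 J
Step 3: x = (E-mu)*eV/(kB*T) = 0.5641
Step 4: f = 1/(exp(0.5641)+1) = 0.3626

0.3626


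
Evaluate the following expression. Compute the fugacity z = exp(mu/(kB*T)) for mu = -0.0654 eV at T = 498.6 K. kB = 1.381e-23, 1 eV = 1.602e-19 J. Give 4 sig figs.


Step 1: Convert mu to Joules: -0.0654*1.602e-19 = -1.048e-20 J
Step 2: kB*T = 1.381e-23*498.6 = 6.886e-21 J
Step 3: mu/(kB*T) = -1.522
Step 4: z = exp(-1.522) = 0.2184

0.2184


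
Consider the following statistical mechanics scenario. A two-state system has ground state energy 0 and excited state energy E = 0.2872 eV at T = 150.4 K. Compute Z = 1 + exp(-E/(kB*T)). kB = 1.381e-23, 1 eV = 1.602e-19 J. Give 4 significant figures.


Step 1: Compute beta*E = E*eV/(kB*T) = 0.2872*1.602e-19/(1.381e-23*150.4) = 22.15
Step 2: exp(-beta*E) = exp(-22.15) = 2.397e-10
Step 3: Z = 1 + 2.397e-10 = 1

1


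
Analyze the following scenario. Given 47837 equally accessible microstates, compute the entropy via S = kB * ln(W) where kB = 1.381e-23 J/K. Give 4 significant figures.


Step 1: ln(W) = ln(47837) = 10.78
Step 2: S = kB * ln(W) = 1.381e-23 * 10.78
Step 3: S = 1.488e-22 J/K

1.488e-22


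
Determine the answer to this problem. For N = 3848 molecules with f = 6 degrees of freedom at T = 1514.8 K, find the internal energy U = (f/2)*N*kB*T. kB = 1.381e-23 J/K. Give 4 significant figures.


Step 1: f/2 = 6/2 = 3.0
Step 2: N*kB*T = 3848*1.381e-23*1514.8 = 8.05e-17
Step 3: U = 3.0 * 8.05e-17 = 2.415e-16 J

2.415e-16


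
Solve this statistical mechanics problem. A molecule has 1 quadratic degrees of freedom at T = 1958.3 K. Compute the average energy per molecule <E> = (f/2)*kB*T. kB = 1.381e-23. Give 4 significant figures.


Step 1: f/2 = 1/2 = 0.5
Step 2: kB*T = 1.381e-23 * 1958.3 = 2.704e-20
Step 3: <E> = 0.5 * 2.704e-20 = 1.352e-20 J

1.352e-20


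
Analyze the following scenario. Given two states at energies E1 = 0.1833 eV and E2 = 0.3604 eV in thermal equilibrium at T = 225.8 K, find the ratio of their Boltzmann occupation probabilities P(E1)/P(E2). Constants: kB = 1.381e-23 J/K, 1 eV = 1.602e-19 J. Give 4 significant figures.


Step 1: Compute energy difference dE = E1 - E2 = 0.1833 - 0.3604 = -0.1771 eV
Step 2: Convert to Joules: dE_J = -0.1771 * 1.602e-19 = -2.837e-20 J
Step 3: Compute exponent = -dE_J / (kB * T) = -(-2.837e-20) / (1.381e-23 * 225.8) = 9.098
Step 4: P(E1)/P(E2) = exp(9.098) = 8941

8941


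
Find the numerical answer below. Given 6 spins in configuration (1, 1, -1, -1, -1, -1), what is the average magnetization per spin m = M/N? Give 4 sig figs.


Step 1: Count up spins (+1): 2, down spins (-1): 4
Step 2: Total magnetization M = 2 - 4 = -2
Step 3: m = M/N = -2/6 = -0.3333

-0.3333


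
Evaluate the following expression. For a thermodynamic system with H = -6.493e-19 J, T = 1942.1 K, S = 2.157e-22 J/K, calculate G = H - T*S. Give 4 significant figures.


Step 1: T*S = 1942.1 * 2.157e-22 = 4.189e-19 J
Step 2: G = H - T*S = -6.493e-19 - 4.189e-19
Step 3: G = -1.068e-18 J

-1.068e-18


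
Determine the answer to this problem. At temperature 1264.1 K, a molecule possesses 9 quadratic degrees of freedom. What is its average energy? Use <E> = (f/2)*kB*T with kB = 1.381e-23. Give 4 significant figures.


Step 1: f/2 = 9/2 = 4.5
Step 2: kB*T = 1.381e-23 * 1264.1 = 1.746e-20
Step 3: <E> = 4.5 * 1.746e-20 = 7.856e-20 J

7.856e-20


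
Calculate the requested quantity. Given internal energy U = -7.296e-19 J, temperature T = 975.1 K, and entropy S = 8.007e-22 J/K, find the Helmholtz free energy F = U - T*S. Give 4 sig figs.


Step 1: T*S = 975.1 * 8.007e-22 = 7.808e-19 J
Step 2: F = U - T*S = -7.296e-19 - 7.808e-19
Step 3: F = -1.51e-18 J

-1.51e-18


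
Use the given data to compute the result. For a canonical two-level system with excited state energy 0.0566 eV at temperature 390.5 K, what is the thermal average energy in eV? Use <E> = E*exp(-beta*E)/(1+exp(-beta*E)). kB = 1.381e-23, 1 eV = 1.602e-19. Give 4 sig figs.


Step 1: beta*E = 0.0566*1.602e-19/(1.381e-23*390.5) = 1.681
Step 2: exp(-beta*E) = 0.1861
Step 3: <E> = 0.0566*0.1861/(1+0.1861) = 0.008881 eV

0.008881


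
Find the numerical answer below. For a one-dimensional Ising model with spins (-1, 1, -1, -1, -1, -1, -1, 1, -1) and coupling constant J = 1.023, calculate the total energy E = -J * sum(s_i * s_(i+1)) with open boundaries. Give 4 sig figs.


Step 1: Nearest-neighbor products: -1, -1, 1, 1, 1, 1, -1, -1
Step 2: Sum of products = 0
Step 3: E = -1.023 * 0 = 0

0


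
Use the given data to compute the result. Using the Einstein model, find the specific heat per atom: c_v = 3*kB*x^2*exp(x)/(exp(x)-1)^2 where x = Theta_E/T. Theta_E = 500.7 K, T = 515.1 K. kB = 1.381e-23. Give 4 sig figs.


Step 1: x = Theta_E/T = 500.7/515.1 = 0.972
Step 2: x^2 = 0.9449
Step 3: exp(x) = 2.643
Step 4: c_v = 3*1.381e-23*0.9449*2.643/(2.643-1)^2 = 3.832e-23

3.832e-23


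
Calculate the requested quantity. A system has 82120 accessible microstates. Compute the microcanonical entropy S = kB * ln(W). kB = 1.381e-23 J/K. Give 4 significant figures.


Step 1: ln(W) = ln(82120) = 11.32
Step 2: S = kB * ln(W) = 1.381e-23 * 11.32
Step 3: S = 1.563e-22 J/K

1.563e-22


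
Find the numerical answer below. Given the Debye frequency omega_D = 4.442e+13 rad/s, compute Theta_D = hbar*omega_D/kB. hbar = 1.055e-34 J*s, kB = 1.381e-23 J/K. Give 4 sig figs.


Step 1: hbar*omega_D = 1.055e-34 * 4.442e+13 = 4.686e-21 J
Step 2: Theta_D = 4.686e-21 / 1.381e-23
Step 3: Theta_D = 339.3 K

339.3


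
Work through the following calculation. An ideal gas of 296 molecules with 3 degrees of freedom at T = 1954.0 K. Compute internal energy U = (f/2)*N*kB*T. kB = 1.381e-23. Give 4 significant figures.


Step 1: f/2 = 3/2 = 1.5
Step 2: N*kB*T = 296*1.381e-23*1954.0 = 7.987e-18
Step 3: U = 1.5 * 7.987e-18 = 1.198e-17 J

1.198e-17


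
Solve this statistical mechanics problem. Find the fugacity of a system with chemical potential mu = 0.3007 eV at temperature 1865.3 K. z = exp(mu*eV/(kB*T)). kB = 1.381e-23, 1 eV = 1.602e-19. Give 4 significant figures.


Step 1: Convert mu to Joules: 0.3007*1.602e-19 = 4.817e-20 J
Step 2: kB*T = 1.381e-23*1865.3 = 2.576e-20 J
Step 3: mu/(kB*T) = 1.87
Step 4: z = exp(1.87) = 6.489

6.489


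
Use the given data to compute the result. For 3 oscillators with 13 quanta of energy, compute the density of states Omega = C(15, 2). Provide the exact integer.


Step 1: Use binomial coefficient C(15, 2)
Step 2: Numerator = 15! / 13!
Step 3: Denominator = 2!
Step 4: Omega = 105

105
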